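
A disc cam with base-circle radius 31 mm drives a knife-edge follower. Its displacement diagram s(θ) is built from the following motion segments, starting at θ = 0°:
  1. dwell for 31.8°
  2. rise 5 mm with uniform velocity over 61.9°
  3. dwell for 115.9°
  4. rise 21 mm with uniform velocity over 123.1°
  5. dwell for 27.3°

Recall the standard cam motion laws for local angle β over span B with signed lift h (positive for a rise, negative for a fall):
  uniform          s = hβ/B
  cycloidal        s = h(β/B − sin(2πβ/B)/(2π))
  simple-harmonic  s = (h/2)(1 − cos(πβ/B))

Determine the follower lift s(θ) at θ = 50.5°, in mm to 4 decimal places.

seg 1 [0°–31.8°] dwell: s stays 0.0000
seg 2 [31.8°–93.7°] uniform, h=5: θ=50.5° here. β=18.7, B=61.9. 5·18.7/61.9 = 1.5105 → s = 1.5105

1.5105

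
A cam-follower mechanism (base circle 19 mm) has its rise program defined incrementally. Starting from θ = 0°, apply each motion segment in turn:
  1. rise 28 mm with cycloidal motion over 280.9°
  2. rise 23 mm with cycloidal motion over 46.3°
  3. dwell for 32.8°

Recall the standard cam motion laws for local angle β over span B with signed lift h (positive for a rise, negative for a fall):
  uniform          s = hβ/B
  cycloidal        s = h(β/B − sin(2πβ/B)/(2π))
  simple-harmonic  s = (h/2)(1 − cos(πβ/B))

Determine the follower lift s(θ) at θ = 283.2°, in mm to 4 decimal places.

seg 1 [0°–280.9°] cycloidal, h=28: full span → s += 28 → s = 28.0000
seg 2 [280.9°–327.2°] cycloidal, h=23: θ=283.2° here. β=2.3, B=46.3. 23·(0.0497 − sin(2π·0.0497)/(2π)) = 0.0185 → s = 28.0185

28.0185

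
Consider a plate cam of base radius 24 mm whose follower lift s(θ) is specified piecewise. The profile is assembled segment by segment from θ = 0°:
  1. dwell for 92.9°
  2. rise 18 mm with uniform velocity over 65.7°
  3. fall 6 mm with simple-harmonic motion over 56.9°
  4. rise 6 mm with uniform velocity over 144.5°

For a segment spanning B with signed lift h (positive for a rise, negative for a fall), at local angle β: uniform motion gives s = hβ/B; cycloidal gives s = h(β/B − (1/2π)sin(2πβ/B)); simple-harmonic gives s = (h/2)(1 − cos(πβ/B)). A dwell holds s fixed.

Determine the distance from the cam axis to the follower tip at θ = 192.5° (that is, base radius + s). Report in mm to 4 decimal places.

seg 1 [0°–92.9°] dwell: s stays 0.0000
seg 2 [92.9°–158.6°] uniform, h=18: full span → s += 18 → s = 18.0000
seg 3 [158.6°–215.5°] simple-harmonic, h=-6: θ=192.5° here. β=33.9, B=56.9. -6/2·(1 − cos(π·0.5958)) = -3.8892 → s = 14.1108
radial distance = base radius + s = 24 + 14.1108 = 38.1108

38.1108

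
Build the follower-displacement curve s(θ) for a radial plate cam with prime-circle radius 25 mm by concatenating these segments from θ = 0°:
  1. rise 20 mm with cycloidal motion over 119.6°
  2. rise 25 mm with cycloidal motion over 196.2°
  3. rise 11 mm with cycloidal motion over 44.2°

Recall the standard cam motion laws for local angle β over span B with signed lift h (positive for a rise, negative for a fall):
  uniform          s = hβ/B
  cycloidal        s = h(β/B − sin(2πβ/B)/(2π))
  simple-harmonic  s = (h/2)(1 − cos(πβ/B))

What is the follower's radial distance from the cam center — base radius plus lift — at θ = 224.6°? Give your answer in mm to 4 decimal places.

seg 1 [0°–119.6°] cycloidal, h=20: full span → s += 20 → s = 20.0000
seg 2 [119.6°–315.8°] cycloidal, h=25: θ=224.6° here. β=105, B=196.2. 25·(0.5352 − sin(2π·0.5352)/(2π)) = 14.2513 → s = 34.2513
radial distance = base radius + s = 25 + 34.2513 = 59.2513

59.2513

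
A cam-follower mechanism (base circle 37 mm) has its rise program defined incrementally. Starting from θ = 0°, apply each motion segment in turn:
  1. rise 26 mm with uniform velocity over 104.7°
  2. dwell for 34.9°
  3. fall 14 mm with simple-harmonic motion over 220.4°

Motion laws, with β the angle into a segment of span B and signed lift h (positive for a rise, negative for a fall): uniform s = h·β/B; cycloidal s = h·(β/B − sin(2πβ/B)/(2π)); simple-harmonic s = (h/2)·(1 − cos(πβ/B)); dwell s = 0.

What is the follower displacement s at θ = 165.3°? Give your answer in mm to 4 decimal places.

seg 1 [0°–104.7°] uniform, h=26: full span → s += 26 → s = 26.0000
seg 2 [104.7°–139.6°] dwell: s stays 26.0000
seg 3 [139.6°–360°] simple-harmonic, h=-14: θ=165.3° here. β=25.7, B=220.4. -14/2·(1 − cos(π·0.1166)) = -0.4645 → s = 25.5355

25.5355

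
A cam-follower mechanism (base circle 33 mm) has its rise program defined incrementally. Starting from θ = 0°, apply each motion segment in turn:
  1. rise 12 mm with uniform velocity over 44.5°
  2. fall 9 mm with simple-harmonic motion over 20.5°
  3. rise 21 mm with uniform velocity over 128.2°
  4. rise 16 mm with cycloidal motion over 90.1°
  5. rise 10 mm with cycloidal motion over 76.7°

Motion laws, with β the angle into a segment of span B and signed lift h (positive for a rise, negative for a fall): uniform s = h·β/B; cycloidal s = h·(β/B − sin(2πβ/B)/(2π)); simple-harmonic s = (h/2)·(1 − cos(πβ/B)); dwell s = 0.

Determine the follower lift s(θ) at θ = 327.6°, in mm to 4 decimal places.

seg 1 [0°–44.5°] uniform, h=12: full span → s += 12 → s = 12.0000
seg 2 [44.5°–65°] simple-harmonic, h=-9: full span → s += -9 → s = 3.0000
seg 3 [65°–193.2°] uniform, h=21: full span → s += 21 → s = 24.0000
seg 4 [193.2°–283.3°] cycloidal, h=16: full span → s += 16 → s = 40.0000
seg 5 [283.3°–360°] cycloidal, h=10: θ=327.6° here. β=44.3, B=76.7. 10·(0.5776 − sin(2π·0.5776)/(2π)) = 6.5211 → s = 46.5211

46.5211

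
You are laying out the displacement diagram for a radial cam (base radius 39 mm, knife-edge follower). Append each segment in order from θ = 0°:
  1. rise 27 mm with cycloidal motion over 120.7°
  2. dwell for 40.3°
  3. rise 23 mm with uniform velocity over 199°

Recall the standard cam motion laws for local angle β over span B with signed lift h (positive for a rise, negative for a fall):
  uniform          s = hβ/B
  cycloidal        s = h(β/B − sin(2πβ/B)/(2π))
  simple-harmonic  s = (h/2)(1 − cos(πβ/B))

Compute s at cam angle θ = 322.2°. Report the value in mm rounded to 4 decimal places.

seg 1 [0°–120.7°] cycloidal, h=27: full span → s += 27 → s = 27.0000
seg 2 [120.7°–161°] dwell: s stays 27.0000
seg 3 [161°–360°] uniform, h=23: θ=322.2° here. β=161.2, B=199. 23·161.2/199 = 18.6312 → s = 45.6312

45.6312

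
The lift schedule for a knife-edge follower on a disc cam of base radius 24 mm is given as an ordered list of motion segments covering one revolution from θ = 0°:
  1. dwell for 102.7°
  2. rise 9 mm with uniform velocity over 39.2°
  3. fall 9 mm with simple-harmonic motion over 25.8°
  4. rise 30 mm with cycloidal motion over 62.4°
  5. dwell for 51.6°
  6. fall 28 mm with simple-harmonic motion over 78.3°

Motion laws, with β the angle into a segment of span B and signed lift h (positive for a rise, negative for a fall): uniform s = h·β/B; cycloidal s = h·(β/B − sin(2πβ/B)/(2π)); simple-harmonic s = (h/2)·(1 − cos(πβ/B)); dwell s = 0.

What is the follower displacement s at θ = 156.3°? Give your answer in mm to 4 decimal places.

seg 1 [0°–102.7°] dwell: s stays 0.0000
seg 2 [102.7°–141.9°] uniform, h=9: full span → s += 9 → s = 9.0000
seg 3 [141.9°–167.7°] simple-harmonic, h=-9: θ=156.3° here. β=14.4, B=25.8. -9/2·(1 − cos(π·0.5581)) = -5.3174 → s = 3.6826

3.6826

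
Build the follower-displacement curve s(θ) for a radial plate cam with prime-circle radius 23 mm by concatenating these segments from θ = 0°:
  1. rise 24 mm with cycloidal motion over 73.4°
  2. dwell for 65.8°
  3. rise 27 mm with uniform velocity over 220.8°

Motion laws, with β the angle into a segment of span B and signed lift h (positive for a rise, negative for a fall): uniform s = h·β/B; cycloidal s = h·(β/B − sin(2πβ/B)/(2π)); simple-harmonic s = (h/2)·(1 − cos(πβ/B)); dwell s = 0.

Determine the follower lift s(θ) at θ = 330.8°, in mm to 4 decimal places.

seg 1 [0°–73.4°] cycloidal, h=24: full span → s += 24 → s = 24.0000
seg 2 [73.4°–139.2°] dwell: s stays 24.0000
seg 3 [139.2°–360°] uniform, h=27: θ=330.8° here. β=191.6, B=220.8. 27·191.6/220.8 = 23.4293 → s = 47.4293

47.4293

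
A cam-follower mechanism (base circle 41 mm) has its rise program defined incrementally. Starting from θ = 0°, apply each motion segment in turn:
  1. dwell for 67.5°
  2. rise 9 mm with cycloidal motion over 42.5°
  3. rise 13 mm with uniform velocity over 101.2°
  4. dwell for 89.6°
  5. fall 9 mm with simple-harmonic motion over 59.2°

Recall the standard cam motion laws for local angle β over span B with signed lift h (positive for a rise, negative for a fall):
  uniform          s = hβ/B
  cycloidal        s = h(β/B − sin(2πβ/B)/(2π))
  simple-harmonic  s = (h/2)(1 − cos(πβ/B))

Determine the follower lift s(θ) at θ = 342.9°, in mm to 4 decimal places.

seg 1 [0°–67.5°] dwell: s stays 0.0000
seg 2 [67.5°–110°] cycloidal, h=9: full span → s += 9 → s = 9.0000
seg 3 [110°–211.2°] uniform, h=13: full span → s += 13 → s = 22.0000
seg 4 [211.2°–300.8°] dwell: s stays 22.0000
seg 5 [300.8°–360°] simple-harmonic, h=-9: θ=342.9° here. β=42.1, B=59.2. -9/2·(1 − cos(π·0.7111)) = -7.2709 → s = 14.7291

14.7291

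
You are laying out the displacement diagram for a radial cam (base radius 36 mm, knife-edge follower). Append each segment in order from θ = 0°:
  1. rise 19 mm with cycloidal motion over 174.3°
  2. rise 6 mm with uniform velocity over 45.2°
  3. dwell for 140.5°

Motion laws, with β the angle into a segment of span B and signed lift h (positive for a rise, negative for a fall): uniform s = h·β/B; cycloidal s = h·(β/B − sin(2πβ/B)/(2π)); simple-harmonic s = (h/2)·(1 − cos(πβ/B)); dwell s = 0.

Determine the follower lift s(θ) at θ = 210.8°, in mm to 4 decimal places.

seg 1 [0°–174.3°] cycloidal, h=19: full span → s += 19 → s = 19.0000
seg 2 [174.3°–219.5°] uniform, h=6: θ=210.8° here. β=36.5, B=45.2. 6·36.5/45.2 = 4.8451 → s = 23.8451

23.8451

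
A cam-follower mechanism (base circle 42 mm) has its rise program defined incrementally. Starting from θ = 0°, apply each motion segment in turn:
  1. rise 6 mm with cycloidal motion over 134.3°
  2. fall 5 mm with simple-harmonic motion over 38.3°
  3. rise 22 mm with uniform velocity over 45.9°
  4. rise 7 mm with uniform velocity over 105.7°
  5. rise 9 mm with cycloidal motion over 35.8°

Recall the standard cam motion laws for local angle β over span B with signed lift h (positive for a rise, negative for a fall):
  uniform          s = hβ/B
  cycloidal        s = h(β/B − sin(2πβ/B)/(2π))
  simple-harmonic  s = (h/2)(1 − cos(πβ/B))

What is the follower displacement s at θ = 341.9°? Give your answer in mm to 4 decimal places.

seg 1 [0°–134.3°] cycloidal, h=6: full span → s += 6 → s = 6.0000
seg 2 [134.3°–172.6°] simple-harmonic, h=-5: full span → s += -5 → s = 1.0000
seg 3 [172.6°–218.5°] uniform, h=22: full span → s += 22 → s = 23.0000
seg 4 [218.5°–324.2°] uniform, h=7: full span → s += 7 → s = 30.0000
seg 5 [324.2°–360°] cycloidal, h=9: θ=341.9° here. β=17.7, B=35.8. 9·(0.4944 − sin(2π·0.4944)/(2π)) = 4.3995 → s = 34.3995

34.3995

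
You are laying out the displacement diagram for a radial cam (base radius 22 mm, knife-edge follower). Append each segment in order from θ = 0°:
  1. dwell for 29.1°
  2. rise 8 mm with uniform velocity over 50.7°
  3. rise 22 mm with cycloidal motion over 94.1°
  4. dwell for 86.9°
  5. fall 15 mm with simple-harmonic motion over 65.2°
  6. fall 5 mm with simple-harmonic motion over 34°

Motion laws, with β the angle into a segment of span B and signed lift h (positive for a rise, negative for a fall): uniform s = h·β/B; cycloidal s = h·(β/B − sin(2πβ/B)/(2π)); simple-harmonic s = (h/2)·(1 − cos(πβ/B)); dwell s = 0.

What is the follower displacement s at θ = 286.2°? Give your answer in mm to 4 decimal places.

seg 1 [0°–29.1°] dwell: s stays 0.0000
seg 2 [29.1°–79.8°] uniform, h=8: full span → s += 8 → s = 8.0000
seg 3 [79.8°–173.9°] cycloidal, h=22: full span → s += 22 → s = 30.0000
seg 4 [173.9°–260.8°] dwell: s stays 30.0000
seg 5 [260.8°–326°] simple-harmonic, h=-15: θ=286.2° here. β=25.4, B=65.2. -15/2·(1 − cos(π·0.3896)) = -4.9499 → s = 25.0501

25.0501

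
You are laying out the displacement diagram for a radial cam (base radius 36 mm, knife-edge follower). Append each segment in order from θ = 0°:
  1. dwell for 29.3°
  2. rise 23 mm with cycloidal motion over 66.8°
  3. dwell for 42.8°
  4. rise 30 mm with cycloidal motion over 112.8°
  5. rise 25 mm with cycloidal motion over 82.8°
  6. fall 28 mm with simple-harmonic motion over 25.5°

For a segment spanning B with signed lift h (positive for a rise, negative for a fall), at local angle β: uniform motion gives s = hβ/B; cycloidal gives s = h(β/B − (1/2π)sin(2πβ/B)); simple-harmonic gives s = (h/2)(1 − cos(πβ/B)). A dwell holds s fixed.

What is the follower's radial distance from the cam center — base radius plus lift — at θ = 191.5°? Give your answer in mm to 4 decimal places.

seg 1 [0°–29.3°] dwell: s stays 0.0000
seg 2 [29.3°–96.1°] cycloidal, h=23: full span → s += 23 → s = 23.0000
seg 3 [96.1°–138.9°] dwell: s stays 23.0000
seg 4 [138.9°–251.7°] cycloidal, h=30: θ=191.5° here. β=52.6, B=112.8. 30·(0.4663 − sin(2π·0.4663)/(2π)) = 12.9863 → s = 35.9863
radial distance = base radius + s = 36 + 35.9863 = 71.9863

71.9863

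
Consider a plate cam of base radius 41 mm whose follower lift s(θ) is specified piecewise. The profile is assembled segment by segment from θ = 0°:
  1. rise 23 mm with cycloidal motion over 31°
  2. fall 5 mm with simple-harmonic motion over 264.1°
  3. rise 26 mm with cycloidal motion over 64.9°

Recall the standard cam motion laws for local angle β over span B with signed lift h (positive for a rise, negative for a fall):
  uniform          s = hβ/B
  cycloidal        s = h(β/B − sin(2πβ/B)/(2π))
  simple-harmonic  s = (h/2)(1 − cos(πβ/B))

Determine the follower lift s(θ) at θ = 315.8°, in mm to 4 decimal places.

seg 1 [0°–31°] cycloidal, h=23: full span → s += 23 → s = 23.0000
seg 2 [31°–295.1°] simple-harmonic, h=-5: full span → s += -5 → s = 18.0000
seg 3 [295.1°–360°] cycloidal, h=26: θ=315.8° here. β=20.7, B=64.9. 26·(0.3190 − sin(2π·0.3190)/(2π)) = 4.5370 → s = 22.5370

22.5370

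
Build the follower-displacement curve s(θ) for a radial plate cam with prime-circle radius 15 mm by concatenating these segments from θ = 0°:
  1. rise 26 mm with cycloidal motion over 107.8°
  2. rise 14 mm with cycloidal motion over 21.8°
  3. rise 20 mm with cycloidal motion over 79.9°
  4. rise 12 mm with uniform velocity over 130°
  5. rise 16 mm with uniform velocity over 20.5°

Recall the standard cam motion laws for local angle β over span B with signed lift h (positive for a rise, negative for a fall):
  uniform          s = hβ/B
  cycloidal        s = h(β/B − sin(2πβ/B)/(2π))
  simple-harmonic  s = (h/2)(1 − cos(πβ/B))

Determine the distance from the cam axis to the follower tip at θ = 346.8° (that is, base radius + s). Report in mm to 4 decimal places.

seg 1 [0°–107.8°] cycloidal, h=26: full span → s += 26 → s = 26.0000
seg 2 [107.8°–129.6°] cycloidal, h=14: full span → s += 14 → s = 40.0000
seg 3 [129.6°–209.5°] cycloidal, h=20: full span → s += 20 → s = 60.0000
seg 4 [209.5°–339.5°] uniform, h=12: full span → s += 12 → s = 72.0000
seg 5 [339.5°–360°] uniform, h=16: θ=346.8° here. β=7.3, B=20.5. 16·7.3/20.5 = 5.6976 → s = 77.6976
radial distance = base radius + s = 15 + 77.6976 = 92.6976

92.6976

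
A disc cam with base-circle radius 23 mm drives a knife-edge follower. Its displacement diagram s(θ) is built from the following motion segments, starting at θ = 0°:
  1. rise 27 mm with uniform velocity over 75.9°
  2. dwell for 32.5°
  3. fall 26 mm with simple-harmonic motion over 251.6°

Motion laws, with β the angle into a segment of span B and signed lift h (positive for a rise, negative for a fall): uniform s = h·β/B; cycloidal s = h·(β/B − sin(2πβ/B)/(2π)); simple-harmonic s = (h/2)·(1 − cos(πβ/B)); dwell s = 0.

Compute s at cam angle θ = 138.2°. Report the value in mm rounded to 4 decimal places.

seg 1 [0°–75.9°] uniform, h=27: full span → s += 27 → s = 27.0000
seg 2 [75.9°–108.4°] dwell: s stays 27.0000
seg 3 [108.4°–360°] simple-harmonic, h=-26: θ=138.2° here. β=29.8, B=251.6. -26/2·(1 − cos(π·0.1184)) = -0.8896 → s = 26.1104

26.1104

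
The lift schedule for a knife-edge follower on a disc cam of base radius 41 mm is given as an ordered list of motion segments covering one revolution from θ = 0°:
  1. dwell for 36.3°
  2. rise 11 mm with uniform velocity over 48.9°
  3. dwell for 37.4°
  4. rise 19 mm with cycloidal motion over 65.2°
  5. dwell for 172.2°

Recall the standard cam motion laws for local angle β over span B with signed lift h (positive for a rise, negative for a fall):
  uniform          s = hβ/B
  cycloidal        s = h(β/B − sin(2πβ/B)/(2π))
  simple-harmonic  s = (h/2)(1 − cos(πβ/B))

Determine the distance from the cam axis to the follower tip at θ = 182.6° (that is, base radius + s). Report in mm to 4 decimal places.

seg 1 [0°–36.3°] dwell: s stays 0.0000
seg 2 [36.3°–85.2°] uniform, h=11: full span → s += 11 → s = 11.0000
seg 3 [85.2°–122.6°] dwell: s stays 11.0000
seg 4 [122.6°–187.8°] cycloidal, h=19: θ=182.6° here. β=60, B=65.2. 19·(0.9202 − sin(2π·0.9202)/(2π)) = 18.9374 → s = 29.9374
radial distance = base radius + s = 41 + 29.9374 = 70.9374

70.9374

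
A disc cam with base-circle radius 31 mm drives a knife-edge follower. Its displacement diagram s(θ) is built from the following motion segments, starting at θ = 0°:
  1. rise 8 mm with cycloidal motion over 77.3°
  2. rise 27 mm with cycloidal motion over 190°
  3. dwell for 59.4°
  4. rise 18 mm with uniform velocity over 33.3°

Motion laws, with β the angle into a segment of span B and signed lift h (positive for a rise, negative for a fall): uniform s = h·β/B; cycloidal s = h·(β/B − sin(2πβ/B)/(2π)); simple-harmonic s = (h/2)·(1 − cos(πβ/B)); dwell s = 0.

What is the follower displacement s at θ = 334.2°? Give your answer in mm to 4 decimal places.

seg 1 [0°–77.3°] cycloidal, h=8: full span → s += 8 → s = 8.0000
seg 2 [77.3°–267.3°] cycloidal, h=27: full span → s += 27 → s = 35.0000
seg 3 [267.3°–326.7°] dwell: s stays 35.0000
seg 4 [326.7°–360°] uniform, h=18: θ=334.2° here. β=7.5, B=33.3. 18·7.5/33.3 = 4.0541 → s = 39.0541

39.0541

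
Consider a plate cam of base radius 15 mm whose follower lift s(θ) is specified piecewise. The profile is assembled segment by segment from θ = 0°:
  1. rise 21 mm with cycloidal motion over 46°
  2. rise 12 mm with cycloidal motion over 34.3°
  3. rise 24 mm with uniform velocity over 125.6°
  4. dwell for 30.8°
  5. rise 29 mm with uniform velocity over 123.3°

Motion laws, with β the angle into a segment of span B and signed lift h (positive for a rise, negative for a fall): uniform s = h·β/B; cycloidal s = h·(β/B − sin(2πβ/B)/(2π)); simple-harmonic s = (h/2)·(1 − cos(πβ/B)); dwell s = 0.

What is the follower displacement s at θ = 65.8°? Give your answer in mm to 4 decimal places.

seg 1 [0°–46°] cycloidal, h=21: full span → s += 21 → s = 21.0000
seg 2 [46°–80.3°] cycloidal, h=12: θ=65.8° here. β=19.8, B=34.3. 12·(0.5773 − sin(2π·0.5773)/(2π)) = 7.8182 → s = 28.8182

28.8182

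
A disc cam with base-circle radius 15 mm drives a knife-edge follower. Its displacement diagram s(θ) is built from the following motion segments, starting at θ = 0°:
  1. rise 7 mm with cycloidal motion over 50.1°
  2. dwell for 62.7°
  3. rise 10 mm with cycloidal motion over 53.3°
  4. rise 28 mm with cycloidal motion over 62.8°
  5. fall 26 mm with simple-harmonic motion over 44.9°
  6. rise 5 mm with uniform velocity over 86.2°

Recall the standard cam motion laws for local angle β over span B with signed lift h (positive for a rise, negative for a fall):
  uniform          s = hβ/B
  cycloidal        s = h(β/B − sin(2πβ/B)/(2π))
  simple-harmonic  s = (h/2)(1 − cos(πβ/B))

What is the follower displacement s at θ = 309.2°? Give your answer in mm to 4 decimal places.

seg 1 [0°–50.1°] cycloidal, h=7: full span → s += 7 → s = 7.0000
seg 2 [50.1°–112.8°] dwell: s stays 7.0000
seg 3 [112.8°–166.1°] cycloidal, h=10: full span → s += 10 → s = 17.0000
seg 4 [166.1°–228.9°] cycloidal, h=28: full span → s += 28 → s = 45.0000
seg 5 [228.9°–273.8°] simple-harmonic, h=-26: full span → s += -26 → s = 19.0000
seg 6 [273.8°–360°] uniform, h=5: θ=309.2° here. β=35.4, B=86.2. 5·35.4/86.2 = 2.0534 → s = 21.0534

21.0534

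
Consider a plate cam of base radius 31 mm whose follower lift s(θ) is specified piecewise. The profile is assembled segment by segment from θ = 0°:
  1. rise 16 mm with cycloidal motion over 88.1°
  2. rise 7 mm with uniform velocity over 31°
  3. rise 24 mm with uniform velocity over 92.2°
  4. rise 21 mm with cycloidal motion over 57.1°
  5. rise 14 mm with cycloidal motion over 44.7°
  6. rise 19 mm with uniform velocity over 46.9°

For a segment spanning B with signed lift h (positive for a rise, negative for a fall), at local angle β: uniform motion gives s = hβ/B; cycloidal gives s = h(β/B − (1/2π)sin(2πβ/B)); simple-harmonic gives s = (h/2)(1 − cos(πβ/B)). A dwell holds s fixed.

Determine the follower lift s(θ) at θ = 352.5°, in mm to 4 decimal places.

seg 1 [0°–88.1°] cycloidal, h=16: full span → s += 16 → s = 16.0000
seg 2 [88.1°–119.1°] uniform, h=7: full span → s += 7 → s = 23.0000
seg 3 [119.1°–211.3°] uniform, h=24: full span → s += 24 → s = 47.0000
seg 4 [211.3°–268.4°] cycloidal, h=21: full span → s += 21 → s = 68.0000
seg 5 [268.4°–313.1°] cycloidal, h=14: full span → s += 14 → s = 82.0000
seg 6 [313.1°–360°] uniform, h=19: θ=352.5° here. β=39.4, B=46.9. 19·39.4/46.9 = 15.9616 → s = 97.9616

97.9616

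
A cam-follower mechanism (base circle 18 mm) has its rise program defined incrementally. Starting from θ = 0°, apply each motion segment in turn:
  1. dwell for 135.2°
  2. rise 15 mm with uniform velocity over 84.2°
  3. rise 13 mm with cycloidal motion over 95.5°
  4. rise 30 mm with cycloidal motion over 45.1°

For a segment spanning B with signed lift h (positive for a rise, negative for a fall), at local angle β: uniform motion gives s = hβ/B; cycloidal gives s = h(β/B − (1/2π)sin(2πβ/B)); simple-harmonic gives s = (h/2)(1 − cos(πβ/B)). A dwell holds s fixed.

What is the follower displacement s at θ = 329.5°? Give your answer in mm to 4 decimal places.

seg 1 [0°–135.2°] dwell: s stays 0.0000
seg 2 [135.2°–219.4°] uniform, h=15: full span → s += 15 → s = 15.0000
seg 3 [219.4°–314.9°] cycloidal, h=13: full span → s += 13 → s = 28.0000
seg 4 [314.9°–360°] cycloidal, h=30: θ=329.5° here. β=14.6, B=45.1. 30·(0.3237 − sin(2π·0.3237)/(2π)) = 5.4403 → s = 33.4403

33.4403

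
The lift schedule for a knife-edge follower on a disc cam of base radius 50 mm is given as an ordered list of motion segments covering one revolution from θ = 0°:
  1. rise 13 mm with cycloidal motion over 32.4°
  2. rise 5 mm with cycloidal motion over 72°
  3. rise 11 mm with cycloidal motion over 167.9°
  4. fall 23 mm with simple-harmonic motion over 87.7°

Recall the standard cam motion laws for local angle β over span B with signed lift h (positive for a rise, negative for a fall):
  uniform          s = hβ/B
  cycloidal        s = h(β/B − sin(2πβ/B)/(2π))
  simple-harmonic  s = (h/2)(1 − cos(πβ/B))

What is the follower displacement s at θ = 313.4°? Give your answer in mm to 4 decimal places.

seg 1 [0°–32.4°] cycloidal, h=13: full span → s += 13 → s = 13.0000
seg 2 [32.4°–104.4°] cycloidal, h=5: full span → s += 5 → s = 18.0000
seg 3 [104.4°–272.3°] cycloidal, h=11: full span → s += 11 → s = 29.0000
seg 4 [272.3°–360°] simple-harmonic, h=-23: θ=313.4° here. β=41.1, B=87.7. -23/2·(1 − cos(π·0.4686)) = -10.3690 → s = 18.6310

18.6310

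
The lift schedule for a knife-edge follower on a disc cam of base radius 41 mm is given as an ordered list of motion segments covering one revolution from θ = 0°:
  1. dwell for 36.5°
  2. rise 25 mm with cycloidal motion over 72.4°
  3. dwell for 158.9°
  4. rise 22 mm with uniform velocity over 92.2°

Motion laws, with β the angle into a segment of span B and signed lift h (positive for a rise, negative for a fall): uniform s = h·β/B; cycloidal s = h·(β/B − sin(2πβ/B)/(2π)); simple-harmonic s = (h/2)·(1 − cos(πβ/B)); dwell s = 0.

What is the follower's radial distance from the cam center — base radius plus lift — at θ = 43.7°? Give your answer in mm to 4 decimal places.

seg 1 [0°–36.5°] dwell: s stays 0.0000
seg 2 [36.5°–108.9°] cycloidal, h=25: θ=43.7° here. β=7.2, B=72.4. 25·(0.0994 − sin(2π·0.0994)/(2π)) = 0.1587 → s = 0.1587
radial distance = base radius + s = 41 + 0.1587 = 41.1587

41.1587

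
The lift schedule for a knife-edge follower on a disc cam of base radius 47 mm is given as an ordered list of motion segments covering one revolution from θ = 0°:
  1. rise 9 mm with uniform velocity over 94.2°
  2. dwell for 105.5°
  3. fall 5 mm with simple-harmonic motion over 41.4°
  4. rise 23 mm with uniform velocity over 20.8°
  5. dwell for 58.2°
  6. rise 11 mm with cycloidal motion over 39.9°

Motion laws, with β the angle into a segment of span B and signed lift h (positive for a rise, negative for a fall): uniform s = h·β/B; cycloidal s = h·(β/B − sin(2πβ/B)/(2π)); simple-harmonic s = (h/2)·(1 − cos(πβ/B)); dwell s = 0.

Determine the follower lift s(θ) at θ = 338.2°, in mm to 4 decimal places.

seg 1 [0°–94.2°] uniform, h=9: full span → s += 9 → s = 9.0000
seg 2 [94.2°–199.7°] dwell: s stays 9.0000
seg 3 [199.7°–241.1°] simple-harmonic, h=-5: full span → s += -5 → s = 4.0000
seg 4 [241.1°–261.9°] uniform, h=23: full span → s += 23 → s = 27.0000
seg 5 [261.9°–320.1°] dwell: s stays 27.0000
seg 6 [320.1°–360°] cycloidal, h=11: θ=338.2° here. β=18.1, B=39.9. 11·(0.4536 − sin(2π·0.4536)/(2π)) = 4.4871 → s = 31.4871

31.4871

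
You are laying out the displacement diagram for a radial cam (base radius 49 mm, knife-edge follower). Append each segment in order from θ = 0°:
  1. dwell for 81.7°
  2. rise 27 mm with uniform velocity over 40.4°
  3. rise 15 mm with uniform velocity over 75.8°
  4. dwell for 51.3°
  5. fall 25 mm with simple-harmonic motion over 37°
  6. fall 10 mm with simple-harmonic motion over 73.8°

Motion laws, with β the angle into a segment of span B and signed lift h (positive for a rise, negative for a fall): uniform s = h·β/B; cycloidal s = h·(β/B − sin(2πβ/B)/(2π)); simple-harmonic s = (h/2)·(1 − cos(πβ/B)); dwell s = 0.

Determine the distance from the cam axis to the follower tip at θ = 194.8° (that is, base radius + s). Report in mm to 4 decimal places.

seg 1 [0°–81.7°] dwell: s stays 0.0000
seg 2 [81.7°–122.1°] uniform, h=27: full span → s += 27 → s = 27.0000
seg 3 [122.1°–197.9°] uniform, h=15: θ=194.8° here. β=72.7, B=75.8. 15·72.7/75.8 = 14.3865 → s = 41.3865
radial distance = base radius + s = 49 + 41.3865 = 90.3865

90.3865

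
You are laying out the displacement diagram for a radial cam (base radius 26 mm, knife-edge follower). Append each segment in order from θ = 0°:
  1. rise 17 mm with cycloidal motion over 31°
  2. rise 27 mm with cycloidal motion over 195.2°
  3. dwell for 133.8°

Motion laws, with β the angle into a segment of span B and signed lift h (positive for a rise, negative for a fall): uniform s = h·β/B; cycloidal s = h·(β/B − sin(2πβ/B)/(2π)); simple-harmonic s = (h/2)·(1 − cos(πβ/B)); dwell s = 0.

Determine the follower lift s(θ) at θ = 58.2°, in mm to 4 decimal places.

seg 1 [0°–31°] cycloidal, h=17: full span → s += 17 → s = 17.0000
seg 2 [31°–226.2°] cycloidal, h=27: θ=58.2° here. β=27.2, B=195.2. 27·(0.1393 − sin(2π·0.1393)/(2π)) = 0.4626 → s = 17.4626

17.4626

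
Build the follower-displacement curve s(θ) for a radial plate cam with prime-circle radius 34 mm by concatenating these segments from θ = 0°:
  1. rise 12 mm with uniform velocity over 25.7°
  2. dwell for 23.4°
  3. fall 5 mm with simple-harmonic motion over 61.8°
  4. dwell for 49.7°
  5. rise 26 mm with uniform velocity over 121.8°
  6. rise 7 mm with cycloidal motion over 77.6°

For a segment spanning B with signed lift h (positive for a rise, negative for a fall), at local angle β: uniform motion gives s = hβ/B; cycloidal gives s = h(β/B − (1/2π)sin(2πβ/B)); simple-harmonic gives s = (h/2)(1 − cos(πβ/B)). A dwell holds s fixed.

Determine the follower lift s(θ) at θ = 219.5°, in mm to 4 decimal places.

seg 1 [0°–25.7°] uniform, h=12: full span → s += 12 → s = 12.0000
seg 2 [25.7°–49.1°] dwell: s stays 12.0000
seg 3 [49.1°–110.9°] simple-harmonic, h=-5: full span → s += -5 → s = 7.0000
seg 4 [110.9°–160.6°] dwell: s stays 7.0000
seg 5 [160.6°–282.4°] uniform, h=26: θ=219.5° here. β=58.9, B=121.8. 26·58.9/121.8 = 12.5731 → s = 19.5731

19.5731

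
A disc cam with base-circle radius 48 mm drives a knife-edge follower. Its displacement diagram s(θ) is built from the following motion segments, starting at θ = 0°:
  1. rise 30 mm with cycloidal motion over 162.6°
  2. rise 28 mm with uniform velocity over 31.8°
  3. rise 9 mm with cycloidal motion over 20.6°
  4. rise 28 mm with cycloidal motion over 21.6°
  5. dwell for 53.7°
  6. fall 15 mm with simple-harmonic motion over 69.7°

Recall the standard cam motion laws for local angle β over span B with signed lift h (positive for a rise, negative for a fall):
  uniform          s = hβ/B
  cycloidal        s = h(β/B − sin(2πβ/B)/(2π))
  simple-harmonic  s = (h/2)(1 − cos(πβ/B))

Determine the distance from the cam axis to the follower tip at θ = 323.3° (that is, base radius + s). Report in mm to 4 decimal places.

seg 1 [0°–162.6°] cycloidal, h=30: full span → s += 30 → s = 30.0000
seg 2 [162.6°–194.4°] uniform, h=28: full span → s += 28 → s = 58.0000
seg 3 [194.4°–215°] cycloidal, h=9: full span → s += 9 → s = 67.0000
seg 4 [215°–236.6°] cycloidal, h=28: full span → s += 28 → s = 95.0000
seg 5 [236.6°–290.3°] dwell: s stays 95.0000
seg 6 [290.3°–360°] simple-harmonic, h=-15: θ=323.3° here. β=33, B=69.7. -15/2·(1 − cos(π·0.4735)) = -6.8753 → s = 88.1247
radial distance = base radius + s = 48 + 88.1247 = 136.1247

136.1247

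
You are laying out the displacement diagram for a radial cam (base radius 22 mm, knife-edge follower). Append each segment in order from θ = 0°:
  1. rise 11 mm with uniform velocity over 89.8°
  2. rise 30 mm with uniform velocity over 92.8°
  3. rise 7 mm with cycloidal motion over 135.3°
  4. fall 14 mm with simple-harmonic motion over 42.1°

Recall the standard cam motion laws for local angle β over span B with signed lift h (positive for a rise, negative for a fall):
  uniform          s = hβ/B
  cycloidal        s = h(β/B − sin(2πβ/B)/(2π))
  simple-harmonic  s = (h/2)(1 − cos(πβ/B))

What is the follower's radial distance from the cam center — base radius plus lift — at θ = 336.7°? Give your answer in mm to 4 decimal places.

seg 1 [0°–89.8°] uniform, h=11: full span → s += 11 → s = 11.0000
seg 2 [89.8°–182.6°] uniform, h=30: full span → s += 30 → s = 41.0000
seg 3 [182.6°–317.9°] cycloidal, h=7: full span → s += 7 → s = 48.0000
seg 4 [317.9°–360°] simple-harmonic, h=-14: θ=336.7° here. β=18.8, B=42.1. -14/2·(1 − cos(π·0.4466)) = -5.8302 → s = 42.1698
radial distance = base radius + s = 22 + 42.1698 = 64.1698

64.1698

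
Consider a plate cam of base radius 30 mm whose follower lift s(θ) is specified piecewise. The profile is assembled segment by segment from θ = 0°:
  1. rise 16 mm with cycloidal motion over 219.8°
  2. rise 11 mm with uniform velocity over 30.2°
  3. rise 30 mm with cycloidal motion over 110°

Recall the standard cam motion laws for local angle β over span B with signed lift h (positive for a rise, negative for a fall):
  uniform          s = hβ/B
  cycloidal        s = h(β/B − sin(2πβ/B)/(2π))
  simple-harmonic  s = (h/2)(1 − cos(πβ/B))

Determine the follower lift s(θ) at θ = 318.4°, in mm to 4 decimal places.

seg 1 [0°–219.8°] cycloidal, h=16: full span → s += 16 → s = 16.0000
seg 2 [219.8°–250°] uniform, h=11: full span → s += 11 → s = 27.0000
seg 3 [250°–360°] cycloidal, h=30: θ=318.4° here. β=68.4, B=110. 30·(0.6218 − sin(2π·0.6218)/(2π)) = 21.9626 → s = 48.9626

48.9626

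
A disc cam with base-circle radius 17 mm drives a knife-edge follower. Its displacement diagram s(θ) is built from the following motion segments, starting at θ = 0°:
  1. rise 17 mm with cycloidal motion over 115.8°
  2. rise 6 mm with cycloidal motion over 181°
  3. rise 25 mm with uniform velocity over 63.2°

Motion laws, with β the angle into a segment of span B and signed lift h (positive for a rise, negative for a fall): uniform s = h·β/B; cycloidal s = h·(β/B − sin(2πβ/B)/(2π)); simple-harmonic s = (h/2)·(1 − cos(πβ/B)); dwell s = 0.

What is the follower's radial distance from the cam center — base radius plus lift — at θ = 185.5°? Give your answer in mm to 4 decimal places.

seg 1 [0°–115.8°] cycloidal, h=17: full span → s += 17 → s = 17.0000
seg 2 [115.8°–296.8°] cycloidal, h=6: θ=185.5° here. β=69.7, B=181. 6·(0.3851 − sin(2π·0.3851)/(2π)) = 1.6794 → s = 18.6794
radial distance = base radius + s = 17 + 18.6794 = 35.6794

35.6794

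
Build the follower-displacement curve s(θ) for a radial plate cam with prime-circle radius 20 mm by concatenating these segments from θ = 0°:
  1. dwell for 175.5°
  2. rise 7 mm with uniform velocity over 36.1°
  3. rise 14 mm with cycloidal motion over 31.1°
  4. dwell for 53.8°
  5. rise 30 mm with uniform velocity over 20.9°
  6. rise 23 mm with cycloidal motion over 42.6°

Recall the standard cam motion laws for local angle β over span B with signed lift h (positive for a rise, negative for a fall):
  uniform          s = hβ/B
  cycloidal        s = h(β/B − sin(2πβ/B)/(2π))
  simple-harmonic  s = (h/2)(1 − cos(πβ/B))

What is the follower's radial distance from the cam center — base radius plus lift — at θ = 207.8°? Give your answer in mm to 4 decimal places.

seg 1 [0°–175.5°] dwell: s stays 0.0000
seg 2 [175.5°–211.6°] uniform, h=7: θ=207.8° here. β=32.3, B=36.1. 7·32.3/36.1 = 6.2632 → s = 6.2632
radial distance = base radius + s = 20 + 6.2632 = 26.2632

26.2632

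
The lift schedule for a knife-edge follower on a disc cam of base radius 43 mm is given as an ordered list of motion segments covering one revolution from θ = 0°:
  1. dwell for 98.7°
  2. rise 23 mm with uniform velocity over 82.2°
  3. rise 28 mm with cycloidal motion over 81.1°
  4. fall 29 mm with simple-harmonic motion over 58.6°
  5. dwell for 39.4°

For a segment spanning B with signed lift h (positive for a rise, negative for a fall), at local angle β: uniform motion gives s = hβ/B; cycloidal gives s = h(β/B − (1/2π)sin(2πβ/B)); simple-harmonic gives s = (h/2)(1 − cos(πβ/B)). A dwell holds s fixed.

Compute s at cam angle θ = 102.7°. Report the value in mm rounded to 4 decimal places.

seg 1 [0°–98.7°] dwell: s stays 0.0000
seg 2 [98.7°–180.9°] uniform, h=23: θ=102.7° here. β=4, B=82.2. 23·4/82.2 = 1.1192 → s = 1.1192

1.1192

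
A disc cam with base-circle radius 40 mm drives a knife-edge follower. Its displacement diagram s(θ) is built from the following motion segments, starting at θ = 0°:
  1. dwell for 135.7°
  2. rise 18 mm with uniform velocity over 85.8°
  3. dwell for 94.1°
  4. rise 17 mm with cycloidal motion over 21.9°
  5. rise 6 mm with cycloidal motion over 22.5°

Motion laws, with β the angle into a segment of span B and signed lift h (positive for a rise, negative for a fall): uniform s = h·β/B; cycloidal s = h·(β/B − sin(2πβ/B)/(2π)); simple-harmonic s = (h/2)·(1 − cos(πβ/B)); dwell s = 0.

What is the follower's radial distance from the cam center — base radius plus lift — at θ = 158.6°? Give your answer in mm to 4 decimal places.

seg 1 [0°–135.7°] dwell: s stays 0.0000
seg 2 [135.7°–221.5°] uniform, h=18: θ=158.6° here. β=22.9, B=85.8. 18·22.9/85.8 = 4.8042 → s = 4.8042
radial distance = base radius + s = 40 + 4.8042 = 44.8042

44.8042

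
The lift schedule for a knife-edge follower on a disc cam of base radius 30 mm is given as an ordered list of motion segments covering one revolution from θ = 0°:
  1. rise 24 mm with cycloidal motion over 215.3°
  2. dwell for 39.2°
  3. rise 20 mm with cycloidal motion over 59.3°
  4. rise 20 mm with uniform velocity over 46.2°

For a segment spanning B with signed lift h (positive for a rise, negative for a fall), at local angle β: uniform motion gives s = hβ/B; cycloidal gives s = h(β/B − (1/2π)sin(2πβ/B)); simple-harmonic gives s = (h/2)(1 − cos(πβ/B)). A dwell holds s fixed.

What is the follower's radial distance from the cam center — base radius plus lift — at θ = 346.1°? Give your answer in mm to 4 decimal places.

seg 1 [0°–215.3°] cycloidal, h=24: full span → s += 24 → s = 24.0000
seg 2 [215.3°–254.5°] dwell: s stays 24.0000
seg 3 [254.5°–313.8°] cycloidal, h=20: full span → s += 20 → s = 44.0000
seg 4 [313.8°–360°] uniform, h=20: θ=346.1° here. β=32.3, B=46.2. 20·32.3/46.2 = 13.9827 → s = 57.9827
radial distance = base radius + s = 30 + 57.9827 = 87.9827

87.9827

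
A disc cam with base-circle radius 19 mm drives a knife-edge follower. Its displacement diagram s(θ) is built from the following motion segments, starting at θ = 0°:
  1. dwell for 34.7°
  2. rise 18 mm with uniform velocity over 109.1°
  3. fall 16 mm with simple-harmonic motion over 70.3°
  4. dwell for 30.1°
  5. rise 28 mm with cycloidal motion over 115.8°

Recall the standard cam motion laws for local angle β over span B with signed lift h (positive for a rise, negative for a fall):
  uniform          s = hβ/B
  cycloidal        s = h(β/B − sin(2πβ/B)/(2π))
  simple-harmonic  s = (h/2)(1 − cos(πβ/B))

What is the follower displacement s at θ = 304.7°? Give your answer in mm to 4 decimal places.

seg 1 [0°–34.7°] dwell: s stays 0.0000
seg 2 [34.7°–143.8°] uniform, h=18: full span → s += 18 → s = 18.0000
seg 3 [143.8°–214.1°] simple-harmonic, h=-16: full span → s += -16 → s = 2.0000
seg 4 [214.1°–244.2°] dwell: s stays 2.0000
seg 5 [244.2°–360°] cycloidal, h=28: θ=304.7° here. β=60.5, B=115.8. 28·(0.5225 − sin(2π·0.5225)/(2π)) = 15.2553 → s = 17.2553

17.2553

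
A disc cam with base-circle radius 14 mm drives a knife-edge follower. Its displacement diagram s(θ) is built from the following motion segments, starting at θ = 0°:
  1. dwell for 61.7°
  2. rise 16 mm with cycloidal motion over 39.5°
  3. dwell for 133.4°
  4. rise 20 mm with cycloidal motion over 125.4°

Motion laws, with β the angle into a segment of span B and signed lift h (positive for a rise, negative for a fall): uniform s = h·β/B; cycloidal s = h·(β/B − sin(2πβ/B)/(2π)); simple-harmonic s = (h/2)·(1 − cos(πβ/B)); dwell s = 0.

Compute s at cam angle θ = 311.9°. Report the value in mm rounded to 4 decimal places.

seg 1 [0°–61.7°] dwell: s stays 0.0000
seg 2 [61.7°–101.2°] cycloidal, h=16: full span → s += 16 → s = 16.0000
seg 3 [101.2°–234.6°] dwell: s stays 16.0000
seg 4 [234.6°–360°] cycloidal, h=20: θ=311.9° here. β=77.3, B=125.4. 20·(0.6164 − sin(2π·0.6164)/(2π)) = 14.4549 → s = 30.4549

30.4549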